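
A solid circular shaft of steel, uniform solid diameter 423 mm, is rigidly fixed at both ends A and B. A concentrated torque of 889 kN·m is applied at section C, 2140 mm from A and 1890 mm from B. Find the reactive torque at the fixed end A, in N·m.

With uniform GJ and both ends fixed, compatibility θ_AC = θ_CB gives T_A·a = T_B·b, together with T_A + T_B = T₀.
T_A = T₀·b/(a+b) = 889000·1890/4030 = 416900 N·m; T_B = 472100 N·m.

417000 N·m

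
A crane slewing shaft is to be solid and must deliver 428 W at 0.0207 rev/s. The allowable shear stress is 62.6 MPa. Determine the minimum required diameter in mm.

64.5 mm

ω = 2π·0.0207 = 0.1301 rad/s, so T = P/ω = 428 / 0.1301 = 3291 N·m.
For a solid shaft τ_max = 16T/(πd³), so d = (16T/(π τ_allow))^(1/3) = (16·3291/(π·6.26×10^7))^(1/3) = 0.06445 m.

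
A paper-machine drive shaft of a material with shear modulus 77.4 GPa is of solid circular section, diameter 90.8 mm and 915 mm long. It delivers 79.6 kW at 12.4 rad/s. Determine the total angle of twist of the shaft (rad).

0.0114 rad

ω = 12.4 rad/s, so T = P/ω = 79.6×10³ / 12.40 = 6419 N·m.
J = πd⁴/32 = π(0.0908)⁴/32 = 6.673×10^-6 m⁴.
θ = T·L/(G·J) = 6419 × 0.915 / (77.4×10⁹ × 6.673×10^-6) = 0.01137 rad.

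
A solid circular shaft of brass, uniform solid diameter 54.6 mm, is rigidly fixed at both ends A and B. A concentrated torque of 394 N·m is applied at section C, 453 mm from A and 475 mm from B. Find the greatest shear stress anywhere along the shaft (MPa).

6.31 MPa

With uniform GJ and both ends fixed, compatibility θ_AC = θ_CB gives T_A·a = T_B·b, together with T_A + T_B = T₀.
T_A = T₀·b/(a+b) = 394.0·475/928.0 = 201.7 N·m; T_B = 192.3 N·m.
τ in each portion: τ_AC = 6.31×10^6 Pa, τ_CB = 6.02×10^6 Pa; maximum is in AC.
τ_max = T_AC·r/J = 201.7·0.0273/8.73×10^-7 = 6.310×10^6 Pa.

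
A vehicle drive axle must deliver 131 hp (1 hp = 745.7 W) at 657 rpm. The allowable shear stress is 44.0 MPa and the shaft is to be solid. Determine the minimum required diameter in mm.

54.8 mm

ω = 2π·657/60 = 68.80 rad/s, so T = P/ω = 131×745.7 / 68.80 = 1420 N·m.
For a solid shaft τ_max = 16T/(πd³), so d = (16T/(π τ_allow))^(1/3) = (16·1420/(π·4.40×10^7))^(1/3) = 0.05478 m.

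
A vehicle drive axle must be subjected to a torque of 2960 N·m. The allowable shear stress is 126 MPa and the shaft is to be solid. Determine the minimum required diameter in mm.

49.3 mm

For a solid shaft τ_max = 16T/(πd³), so d = (16T/(π τ_allow))^(1/3) = (16·2960/(π·1.26×10^8))^(1/3) = 0.04928 m.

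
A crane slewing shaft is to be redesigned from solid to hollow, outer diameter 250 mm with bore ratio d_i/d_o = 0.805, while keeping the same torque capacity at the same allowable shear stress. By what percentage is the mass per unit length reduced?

49.4 %

Equal τ_max and T ⇒ the solid shaft needs d_s³ = d_o³(1−k⁴), so d_s = 250·(1−0.805⁴)^(1/3) = 208.5 mm.
Area ratio A_h/A_s = d_o²(1−k²)/d_s² = (1−k²)/(1−k⁴)^(2/3) = 0.5061.
Mass saving = 1 − 0.5061 = 49.4 %.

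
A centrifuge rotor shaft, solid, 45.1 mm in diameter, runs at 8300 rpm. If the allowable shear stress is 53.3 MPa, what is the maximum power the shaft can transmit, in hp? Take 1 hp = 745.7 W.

1120 hp

J = πd⁴/32 = π(0.0451)⁴/32 = 4.062×10^-7 m⁴.
T_max = τ_allow·J/r = 5.33×10^7 × 4.062×10^-7 / 0.0226 = 960.0 N·m.
ω = 2π·8300/60 = 869.2 rad/s, so P_max = T_max·ω = 8.344×10^5 W.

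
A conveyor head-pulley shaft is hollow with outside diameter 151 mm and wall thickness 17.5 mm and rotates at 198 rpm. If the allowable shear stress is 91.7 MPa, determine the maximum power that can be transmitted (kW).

J = π(d_o⁴ − d_i⁴)/32 = π(0.151⁴ − 0.116⁴)/32 = 3.326×10^-5 m⁴.
T_max = τ_allow·J/r = 9.17×10^7 × 3.326×10^-5 / 0.0755 = 40400 N·m.
ω = 2π·198/60 = 20.73 rad/s, so P_max = T_max·ω = 8.377×10^5 W.

838 kW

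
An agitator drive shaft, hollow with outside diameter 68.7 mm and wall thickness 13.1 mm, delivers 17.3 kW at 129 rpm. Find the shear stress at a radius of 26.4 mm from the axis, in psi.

ω = 2π·129/60 = 13.51 rad/s, so T = P/ω = 17.3×10³ / 13.51 = 1281 N·m.
J = π(d_o⁴ − d_i⁴)/32 = π(0.0687⁴ − 0.0425⁴)/32 = 1.867×10^-6 m⁴.
Shear stress varies linearly with radius: τ = T·r/J = 1281 × 0.0264 / 1.867×10^-6 = 1.811×10^7 Pa.

2630 psi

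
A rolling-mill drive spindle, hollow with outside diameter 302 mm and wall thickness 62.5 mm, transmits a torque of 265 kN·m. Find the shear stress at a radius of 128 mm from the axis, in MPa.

47.1 MPa

J = π(d_o⁴ − d_i⁴)/32 = π(0.302⁴ − 0.177⁴)/32 = 7.203×10^-4 m⁴.
Shear stress varies linearly with radius: τ = T·r/J = 265000 × 0.128 / 7.203×10^-4 = 4.709×10^7 Pa.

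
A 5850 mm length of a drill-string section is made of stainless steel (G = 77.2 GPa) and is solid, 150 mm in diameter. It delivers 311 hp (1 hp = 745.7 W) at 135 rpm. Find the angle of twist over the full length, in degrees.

ω = 2π·135/60 = 14.14 rad/s, so T = P/ω = 311×745.7 / 14.14 = 16400 N·m.
J = πd⁴/32 = π(0.150)⁴/32 = 4.970×10^-5 m⁴.
θ = T·L/(G·J) = 16400 × 5.85 / (77.2×10⁹ × 4.970×10^-5) = 0.02501 rad.

1.43°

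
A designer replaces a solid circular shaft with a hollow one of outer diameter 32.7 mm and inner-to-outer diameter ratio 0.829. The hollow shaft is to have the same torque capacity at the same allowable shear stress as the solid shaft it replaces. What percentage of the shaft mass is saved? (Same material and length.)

Equal τ_max and T ⇒ the solid shaft needs d_s³ = d_o³(1−k⁴), so d_s = 32.7·(1−0.829⁴)^(1/3) = 26.42 mm.
Area ratio A_h/A_s = d_o²(1−k²)/d_s² = (1−k²)/(1−k⁴)^(2/3) = 0.4789.
Mass saving = 1 − 0.4789 = 52.1 %.

52.1 %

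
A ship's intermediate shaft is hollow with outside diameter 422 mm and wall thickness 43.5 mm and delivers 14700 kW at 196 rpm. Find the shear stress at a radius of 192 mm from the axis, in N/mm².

ω = 2π·196/60 = 20.53 rad/s, so T = P/ω = 14700×10³ / 20.53 = 716200 N·m.
J = π(d_o⁴ − d_i⁴)/32 = π(0.422⁴ − 0.335⁴)/32 = 1.877×10^-3 m⁴.
Shear stress varies linearly with radius: τ = T·r/J = 716200 × 0.192 / 1.877×10^-3 = 7.326×10^7 Pa.

73.3 N/mm²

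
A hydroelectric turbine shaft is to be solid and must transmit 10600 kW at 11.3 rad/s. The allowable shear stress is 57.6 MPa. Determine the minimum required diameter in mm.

436 mm

ω = 11.3 rad/s, so T = P/ω = 10600×10³ / 11.30 = 938100 N·m.
For a solid shaft τ_max = 16T/(πd³), so d = (16T/(π τ_allow))^(1/3) = (16·938100/(π·5.76×10^7))^(1/3) = 0.4361 m.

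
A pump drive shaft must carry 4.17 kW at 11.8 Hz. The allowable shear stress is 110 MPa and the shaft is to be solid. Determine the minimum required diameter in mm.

ω = 2π·11.8 = 74.14 rad/s, so T = P/ω = 4.17×10³ / 74.14 = 56.24 N·m.
For a solid shaft τ_max = 16T/(πd³), so d = (16T/(π τ_allow))^(1/3) = (16·56.24/(π·1.10×10^8))^(1/3) = 0.01376 m.

13.8 mm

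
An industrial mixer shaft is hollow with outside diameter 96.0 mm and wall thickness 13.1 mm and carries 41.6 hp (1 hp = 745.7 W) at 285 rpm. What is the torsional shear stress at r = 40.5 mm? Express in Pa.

7.01e6 Pa

ω = 2π·285/60 = 29.85 rad/s, so T = P/ω = 41.6×745.7 / 29.85 = 1039 N·m.
J = π(d_o⁴ − d_i⁴)/32 = π(0.0960⁴ − 0.0698⁴)/32 = 6.008×10^-6 m⁴.
Shear stress varies linearly with radius: τ = T·r/J = 1039 × 0.0405 / 6.008×10^-6 = 7.007×10^6 Pa.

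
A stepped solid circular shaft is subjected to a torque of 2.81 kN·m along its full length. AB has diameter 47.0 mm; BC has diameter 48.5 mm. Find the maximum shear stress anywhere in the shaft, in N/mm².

138 N/mm²

Under the same torque, τ_max = 16T/(πd³) is largest where d is smallest — segment AB (d = 47.0 mm).
τ_max = 16·2810/(π·(0.0470)³) = 1.378×10^8 Pa.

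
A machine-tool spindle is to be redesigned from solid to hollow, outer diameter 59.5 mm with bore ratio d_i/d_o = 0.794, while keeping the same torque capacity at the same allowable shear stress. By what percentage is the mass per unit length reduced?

Equal τ_max and T ⇒ the solid shaft needs d_s³ = d_o³(1−k⁴), so d_s = 59.5·(1−0.794⁴)^(1/3) = 50.26 mm.
Area ratio A_h/A_s = d_o²(1−k²)/d_s² = (1−k²)/(1−k⁴)^(2/3) = 0.5180.
Mass saving = 1 − 0.5180 = 48.2 %.

48.2 %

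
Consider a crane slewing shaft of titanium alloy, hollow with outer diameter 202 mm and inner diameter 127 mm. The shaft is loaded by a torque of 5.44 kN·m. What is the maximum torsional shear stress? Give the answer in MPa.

J = π(d_o⁴ − d_i⁴)/32 = π(0.202⁴ − 0.127⁴)/32 = 1.379×10^-4 m⁴.
τ_max = T·r/J = 5440 × 0.101 / 1.379×10^-4 = 3.984×10^6 Pa.

3.98 MPa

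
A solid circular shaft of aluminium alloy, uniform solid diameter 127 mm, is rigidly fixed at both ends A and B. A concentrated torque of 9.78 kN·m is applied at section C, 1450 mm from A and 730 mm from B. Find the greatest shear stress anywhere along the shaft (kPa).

16200 kPa

With uniform GJ and both ends fixed, compatibility θ_AC = θ_CB gives T_A·a = T_B·b, together with T_A + T_B = T₀.
T_A = T₀·b/(a+b) = 9780·730/2180 = 3275 N·m; T_B = 6505 N·m.
τ in each portion: τ_AC = 8.14×10^6 Pa, τ_CB = 1.62×10^7 Pa; maximum is in CB.
τ_max = T_CB·r/J = 6505·0.0635/2.55×10^-5 = 1.617×10^7 Pa.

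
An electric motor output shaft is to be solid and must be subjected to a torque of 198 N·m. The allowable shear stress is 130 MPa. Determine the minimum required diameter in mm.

For a solid shaft τ_max = 16T/(πd³), so d = (16T/(π τ_allow))^(1/3) = (16·198.0/(π·1.30×10^8))^(1/3) = 0.01980 m.

19.8 mm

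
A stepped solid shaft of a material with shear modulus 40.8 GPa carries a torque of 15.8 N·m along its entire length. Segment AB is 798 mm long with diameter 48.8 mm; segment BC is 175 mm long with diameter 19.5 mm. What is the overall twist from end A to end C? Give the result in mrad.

5.33 mrad

J_AB = π(0.0488)⁴/32 = 5.57×10^-7 m⁴; J_BC = π(0.0195)⁴/32 = 1.42×10^-8 m⁴.
θ = (T/G)·Σ L_i/J_i = (15.80/40.8×10⁹)·(0.798/5.57×10^-7 + 0.175/1.42×10^-8) = 5.329×10^-3 rad.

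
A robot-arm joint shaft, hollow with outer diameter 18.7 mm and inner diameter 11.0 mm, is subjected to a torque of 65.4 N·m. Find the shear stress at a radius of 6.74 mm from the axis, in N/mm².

J = π(d_o⁴ − d_i⁴)/32 = π(0.0187⁴ − 0.0110⁴)/32 = 1.057×10^-8 m⁴.
Shear stress varies linearly with radius: τ = T·r/J = 65.40 × 0.00674 / 1.057×10^-8 = 4.171×10^7 Pa.

41.7 N/mm²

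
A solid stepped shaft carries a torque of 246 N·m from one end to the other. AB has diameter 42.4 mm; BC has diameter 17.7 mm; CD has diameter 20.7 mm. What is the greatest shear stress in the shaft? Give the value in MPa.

Under the same torque, τ_max = 16T/(πd³) is largest where d is smallest — segment BC (d = 17.7 mm).
τ_max = 16·246.0/(π·(0.0177)³) = 2.259×10^8 Pa.

226 MPa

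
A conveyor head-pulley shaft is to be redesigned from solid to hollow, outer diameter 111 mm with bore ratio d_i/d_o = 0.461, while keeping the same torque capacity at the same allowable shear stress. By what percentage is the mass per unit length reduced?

Equal τ_max and T ⇒ the solid shaft needs d_s³ = d_o³(1−k⁴), so d_s = 111·(1−0.461⁴)^(1/3) = 109.3 mm.
Area ratio A_h/A_s = d_o²(1−k²)/d_s² = (1−k²)/(1−k⁴)^(2/3) = 0.8121.
Mass saving = 1 − 0.8121 = 18.8 %.

18.8 %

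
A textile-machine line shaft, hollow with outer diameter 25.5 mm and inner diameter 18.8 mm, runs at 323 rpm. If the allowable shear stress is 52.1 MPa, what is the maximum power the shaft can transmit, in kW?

4.04 kW

J = π(d_o⁴ − d_i⁴)/32 = π(0.0255⁴ − 0.0188⁴)/32 = 2.925×10^-8 m⁴.
T_max = τ_allow·J/r = 5.21×10^7 × 2.925×10^-8 / 0.0127 = 119.5 N·m.
ω = 2π·323/60 = 33.82 rad/s, so P_max = T_max·ω = 4042 W.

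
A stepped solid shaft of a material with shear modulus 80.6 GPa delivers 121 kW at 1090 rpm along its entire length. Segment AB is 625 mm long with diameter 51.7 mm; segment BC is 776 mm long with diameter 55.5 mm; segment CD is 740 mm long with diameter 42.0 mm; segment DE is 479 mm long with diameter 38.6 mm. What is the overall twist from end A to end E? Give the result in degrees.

ω = 2π·1090/60 = 114.1 rad/s, so T = P/ω = 121×10³ / 114.1 = 1060 N·m.
J_AB = π(0.0517)⁴/32 = 7.01×10^-7 m⁴; J_BC = π(0.0555)⁴/32 = 9.31×10^-7 m⁴; J_CD = π(0.0420)⁴/32 = 3.05×10^-7 m⁴; J_DE = π(0.0386)⁴/32 = 2.18×10^-7 m⁴.
θ = (T/G)·Σ L_i/J_i = (1060/80.6×10⁹)·(0.625/7.01×10^-7 + 0.776/9.31×10^-7 + 0.740/3.05×10^-7 + 0.479/2.18×10^-7) = 0.08344 rad.

4.78°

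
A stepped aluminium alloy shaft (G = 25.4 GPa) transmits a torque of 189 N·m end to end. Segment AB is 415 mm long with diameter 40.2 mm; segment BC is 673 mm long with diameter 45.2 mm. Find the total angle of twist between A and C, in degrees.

1.39°

J_AB = π(0.0402)⁴/32 = 2.56×10^-7 m⁴; J_BC = π(0.0452)⁴/32 = 4.10×10^-7 m⁴.
θ = (T/G)·Σ L_i/J_i = (189.0/25.4×10⁹)·(0.415/2.56×10^-7 + 0.673/4.10×10^-7) = 0.02426 rad.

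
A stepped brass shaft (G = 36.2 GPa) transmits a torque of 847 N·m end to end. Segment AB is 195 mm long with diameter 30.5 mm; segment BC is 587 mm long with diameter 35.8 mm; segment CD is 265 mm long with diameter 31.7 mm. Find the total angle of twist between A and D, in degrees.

J_AB = π(0.0305)⁴/32 = 8.50×10^-8 m⁴; J_BC = π(0.0358)⁴/32 = 1.61×10^-7 m⁴; J_CD = π(0.0317)⁴/32 = 9.91×10^-8 m⁴.
θ = (T/G)·Σ L_i/J_i = (847.0/36.2×10⁹)·(0.195/8.50×10^-8 + 0.587/1.61×10^-7 + 0.265/9.91×10^-8) = 0.2014 rad.

11.5°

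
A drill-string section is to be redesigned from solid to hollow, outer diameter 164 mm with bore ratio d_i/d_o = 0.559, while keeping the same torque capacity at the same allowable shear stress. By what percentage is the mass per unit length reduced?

26.4 %

Equal τ_max and T ⇒ the solid shaft needs d_s³ = d_o³(1−k⁴), so d_s = 164·(1−0.559⁴)^(1/3) = 158.5 mm.
Area ratio A_h/A_s = d_o²(1−k²)/d_s² = (1−k²)/(1−k⁴)^(2/3) = 0.7363.
Mass saving = 1 − 0.7363 = 26.4 %.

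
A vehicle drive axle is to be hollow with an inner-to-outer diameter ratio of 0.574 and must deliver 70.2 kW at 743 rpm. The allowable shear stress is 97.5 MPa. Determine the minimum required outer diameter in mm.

ω = 2π·743/60 = 77.81 rad/s, so T = P/ω = 70.2×10³ / 77.81 = 902.2 N·m.
For a hollow shaft with d_i/d_o = 0.574: τ_max = 16T/(π d_o³ (1−k⁴)), so d_o = [16T/(π τ_allow (1−k⁴))]^(1/3) = [16·902.2/(π·9.75×10^7·0.8914)]^(1/3) = 0.03753 m.

37.5 mm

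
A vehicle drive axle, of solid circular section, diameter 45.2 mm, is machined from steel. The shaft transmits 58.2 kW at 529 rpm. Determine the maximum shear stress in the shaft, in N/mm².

57.9 N/mm²

ω = 2π·529/60 = 55.40 rad/s, so T = P/ω = 58.2×10³ / 55.40 = 1051 N·m.
J = πd⁴/32 = π(0.0452)⁴/32 = 4.098×10^-7 m⁴.
τ_max = T·r/J = 1051 × 0.0226 / 4.098×10^-7 = 5.794×10^7 Pa.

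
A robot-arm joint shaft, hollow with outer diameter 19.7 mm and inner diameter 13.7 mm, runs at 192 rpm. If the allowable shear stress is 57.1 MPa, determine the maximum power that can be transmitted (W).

J = π(d_o⁴ − d_i⁴)/32 = π(0.0197⁴ − 0.0137⁴)/32 = 1.133×10^-8 m⁴.
T_max = τ_allow·J/r = 5.71×10^7 × 1.133×10^-8 / 0.00985 = 65.67 N·m.
ω = 2π·192/60 = 20.11 rad/s, so P_max = T_max·ω = 1320 W.

1320 W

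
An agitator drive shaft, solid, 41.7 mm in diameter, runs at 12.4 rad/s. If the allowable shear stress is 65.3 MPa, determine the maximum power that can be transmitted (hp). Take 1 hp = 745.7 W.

15.5 hp

J = πd⁴/32 = π(0.0417)⁴/32 = 2.969×10^-7 m⁴.
T_max = τ_allow·J/r = 6.53×10^7 × 2.969×10^-7 / 0.0209 = 929.7 N·m.
ω = 12.4 rad/s, so P_max = T_max·ω = 1.153×10^4 W.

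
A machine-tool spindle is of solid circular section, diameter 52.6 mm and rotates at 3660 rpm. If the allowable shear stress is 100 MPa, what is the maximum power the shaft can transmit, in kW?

1100 kW

J = πd⁴/32 = π(0.0526)⁴/32 = 7.515×10^-7 m⁴.
T_max = τ_allow·J/r = 1.00×10^8 × 7.515×10^-7 / 0.0263 = 2858 N·m.
ω = 2π·3660/60 = 383.3 rad/s, so P_max = T_max·ω = 1.095×10^6 W.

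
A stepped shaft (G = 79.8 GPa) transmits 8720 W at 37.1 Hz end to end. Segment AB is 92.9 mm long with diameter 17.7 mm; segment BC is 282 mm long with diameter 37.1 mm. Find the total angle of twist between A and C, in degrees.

ω = 2π·37.1 = 233.1 rad/s, so T = P/ω = 8720 / 233.1 = 37.41 N·m.
J_AB = π(0.0177)⁴/32 = 9.64×10^-9 m⁴; J_BC = π(0.0371)⁴/32 = 1.86×10^-7 m⁴.
θ = (T/G)·Σ L_i/J_i = (37.41/79.8×10⁹)·(0.0929/9.64×10^-9 + 0.282/1.86×10^-7) = 5.230×10^-3 rad.

0.300°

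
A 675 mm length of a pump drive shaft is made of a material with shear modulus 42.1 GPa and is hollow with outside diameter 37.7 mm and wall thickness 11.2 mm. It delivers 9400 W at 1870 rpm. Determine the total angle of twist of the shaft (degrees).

ω = 2π·1870/60 = 195.8 rad/s, so T = P/ω = 9400 / 195.8 = 48.00 N·m.
J = π(d_o⁴ − d_i⁴)/32 = π(0.0377⁴ − 0.0153⁴)/32 = 1.929×10^-7 m⁴.
θ = T·L/(G·J) = 48.00 × 0.675 / (42.1×10⁹ × 1.929×10^-7) = 3.989×10^-3 rad.

0.229°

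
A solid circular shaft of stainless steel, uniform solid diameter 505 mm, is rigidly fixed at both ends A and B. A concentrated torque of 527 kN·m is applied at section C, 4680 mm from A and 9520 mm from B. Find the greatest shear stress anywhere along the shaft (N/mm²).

With uniform GJ and both ends fixed, compatibility θ_AC = θ_CB gives T_A·a = T_B·b, together with T_A + T_B = T₀.
T_A = T₀·b/(a+b) = 527000·9520/14200 = 353300 N·m; T_B = 173700 N·m.
τ in each portion: τ_AC = 1.40×10^7 Pa, τ_CB = 6.87×10^6 Pa; maximum is in AC.
τ_max = T_AC·r/J = 353300·0.253/6.39×10^-3 = 1.397×10^7 Pa.

14.0 N/mm²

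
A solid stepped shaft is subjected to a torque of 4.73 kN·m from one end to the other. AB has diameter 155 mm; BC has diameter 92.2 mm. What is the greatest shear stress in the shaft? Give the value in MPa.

Under the same torque, τ_max = 16T/(πd³) is largest where d is smallest — segment BC (d = 92.2 mm).
τ_max = 16·4730/(π·(0.0922)³) = 3.074×10^7 Pa.

30.7 MPa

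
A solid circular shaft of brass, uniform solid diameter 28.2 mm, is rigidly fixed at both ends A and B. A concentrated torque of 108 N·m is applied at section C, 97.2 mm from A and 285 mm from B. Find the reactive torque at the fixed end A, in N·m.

80.5 N·m

With uniform GJ and both ends fixed, compatibility θ_AC = θ_CB gives T_A·a = T_B·b, together with T_A + T_B = T₀.
T_A = T₀·b/(a+b) = 108.0·285/382.2 = 80.53 N·m; T_B = 27.47 N·m.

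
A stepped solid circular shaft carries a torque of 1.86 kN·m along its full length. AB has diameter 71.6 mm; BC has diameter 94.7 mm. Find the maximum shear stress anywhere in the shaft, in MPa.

25.8 MPa

Under the same torque, τ_max = 16T/(πd³) is largest where d is smallest — segment AB (d = 71.6 mm).
τ_max = 16·1860/(π·(0.0716)³) = 2.581×10^7 Pa.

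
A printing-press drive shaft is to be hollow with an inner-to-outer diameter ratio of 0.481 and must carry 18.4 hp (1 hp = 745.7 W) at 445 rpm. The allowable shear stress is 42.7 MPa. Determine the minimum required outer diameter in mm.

33.4 mm

ω = 2π·445/60 = 46.60 rad/s, so T = P/ω = 18.4×745.7 / 46.60 = 294.4 N·m.
For a hollow shaft with d_i/d_o = 0.481: τ_max = 16T/(π d_o³ (1−k⁴)), so d_o = [16T/(π τ_allow (1−k⁴))]^(1/3) = [16·294.4/(π·4.27×10^7·0.9465)]^(1/3) = 0.03335 m.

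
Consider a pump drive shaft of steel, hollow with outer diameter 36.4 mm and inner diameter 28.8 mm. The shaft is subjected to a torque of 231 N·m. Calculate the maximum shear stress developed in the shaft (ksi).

5.82 ksi

J = π(d_o⁴ − d_i⁴)/32 = π(0.0364⁴ − 0.0288⁴)/32 = 1.048×10^-7 m⁴.
τ_max = T·r/J = 231.0 × 0.0182 / 1.048×10^-7 = 4.011×10^7 Pa.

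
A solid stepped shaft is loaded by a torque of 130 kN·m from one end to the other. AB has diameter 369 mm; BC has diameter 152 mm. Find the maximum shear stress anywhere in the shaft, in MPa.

189 MPa

Under the same torque, τ_max = 16T/(πd³) is largest where d is smallest — segment BC (d = 152 mm).
τ_max = 16·130000/(π·(0.152)³) = 1.885×10^8 Pa.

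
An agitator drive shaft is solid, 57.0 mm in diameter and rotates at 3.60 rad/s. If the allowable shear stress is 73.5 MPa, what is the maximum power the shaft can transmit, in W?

9620 W

J = πd⁴/32 = π(0.0570)⁴/32 = 1.036×10^-6 m⁴.
T_max = τ_allow·J/r = 7.35×10^7 × 1.036×10^-6 / 0.0285 = 2673 N·m.
ω = 3.60 rad/s, so P_max = T_max·ω = 9622 W.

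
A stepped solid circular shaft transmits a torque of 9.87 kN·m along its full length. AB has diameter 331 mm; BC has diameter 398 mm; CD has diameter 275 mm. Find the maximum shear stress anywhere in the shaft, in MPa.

2.42 MPa

Under the same torque, τ_max = 16T/(πd³) is largest where d is smallest — segment CD (d = 275 mm).
τ_max = 16·9870/(π·(0.275)³) = 2.417×10^6 Pa.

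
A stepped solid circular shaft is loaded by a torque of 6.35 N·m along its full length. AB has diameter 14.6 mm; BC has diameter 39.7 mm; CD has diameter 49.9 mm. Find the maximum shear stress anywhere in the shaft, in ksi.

Under the same torque, τ_max = 16T/(πd³) is largest where d is smallest — segment AB (d = 14.6 mm).
τ_max = 16·6.350/(π·(0.0146)³) = 1.039×10^7 Pa.

1.51 ksi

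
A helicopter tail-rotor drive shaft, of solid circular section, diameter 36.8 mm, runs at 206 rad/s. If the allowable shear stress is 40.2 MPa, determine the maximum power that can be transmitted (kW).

81.0 kW

J = πd⁴/32 = π(0.0368)⁴/32 = 1.800×10^-7 m⁴.
T_max = τ_allow·J/r = 4.02×10^7 × 1.800×10^-7 / 0.0184 = 393.4 N·m.
ω = 206 rad/s, so P_max = T_max·ω = 8.103×10^4 W.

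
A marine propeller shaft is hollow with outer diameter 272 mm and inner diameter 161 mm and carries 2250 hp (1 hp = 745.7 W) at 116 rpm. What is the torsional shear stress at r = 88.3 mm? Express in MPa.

ω = 2π·116/60 = 12.15 rad/s, so T = P/ω = 2250×745.7 / 12.15 = 138100 N·m.
J = π(d_o⁴ − d_i⁴)/32 = π(0.272⁴ − 0.161⁴)/32 = 4.714×10^-4 m⁴.
Shear stress varies linearly with radius: τ = T·r/J = 138100 × 0.0883 / 4.714×10^-4 = 2.587×10^7 Pa.

25.9 MPa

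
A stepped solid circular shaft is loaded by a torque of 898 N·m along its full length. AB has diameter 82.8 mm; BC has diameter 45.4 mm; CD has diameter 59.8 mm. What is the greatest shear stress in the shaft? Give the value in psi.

7090 psi

Under the same torque, τ_max = 16T/(πd³) is largest where d is smallest — segment BC (d = 45.4 mm).
τ_max = 16·898.0/(π·(0.0454)³) = 4.887×10^7 Pa.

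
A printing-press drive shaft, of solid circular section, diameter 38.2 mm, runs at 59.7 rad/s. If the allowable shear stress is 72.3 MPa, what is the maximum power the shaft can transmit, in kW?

47.2 kW

J = πd⁴/32 = π(0.0382)⁴/32 = 2.091×10^-7 m⁴.
T_max = τ_allow·J/r = 7.23×10^7 × 2.091×10^-7 / 0.0191 = 791.3 N·m.
ω = 59.7 rad/s, so P_max = T_max·ω = 4.724×10^4 W.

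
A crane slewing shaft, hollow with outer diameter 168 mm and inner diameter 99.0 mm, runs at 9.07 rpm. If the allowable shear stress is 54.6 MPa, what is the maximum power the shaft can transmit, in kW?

42.5 kW

J = π(d_o⁴ − d_i⁴)/32 = π(0.168⁴ − 0.0990⁴)/32 = 6.877×10^-5 m⁴.
T_max = τ_allow·J/r = 5.46×10^7 × 6.877×10^-5 / 0.0840 = 44700 N·m.
ω = 2π·9.07/60 = 0.9498 rad/s, so P_max = T_max·ω = 4.246×10^4 W.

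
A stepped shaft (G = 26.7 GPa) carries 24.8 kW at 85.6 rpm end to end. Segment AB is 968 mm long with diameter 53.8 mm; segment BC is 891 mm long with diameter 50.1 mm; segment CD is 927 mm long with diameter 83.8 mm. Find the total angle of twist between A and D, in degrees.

ω = 2π·85.6/60 = 8.964 rad/s, so T = P/ω = 24.8×10³ / 8.964 = 2767 N·m.
J_AB = π(0.0538)⁴/32 = 8.22×10^-7 m⁴; J_BC = π(0.0501)⁴/32 = 6.19×10^-7 m⁴; J_CD = π(0.0838)⁴/32 = 4.84×10^-6 m⁴.
θ = (T/G)·Σ L_i/J_i = (2767/26.7×10⁹)·(0.968/8.22×10^-7 + 0.891/6.19×10^-7 + 0.927/4.84×10^-6) = 0.2911 rad.

16.7°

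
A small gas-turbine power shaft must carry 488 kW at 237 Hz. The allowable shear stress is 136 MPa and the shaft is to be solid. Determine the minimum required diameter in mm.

ω = 2π·237 = 1489 rad/s, so T = P/ω = 488×10³ / 1489 = 327.7 N·m.
For a solid shaft τ_max = 16T/(πd³), so d = (16T/(π τ_allow))^(1/3) = (16·327.7/(π·1.36×10^8))^(1/3) = 0.02307 m.

23.1 mm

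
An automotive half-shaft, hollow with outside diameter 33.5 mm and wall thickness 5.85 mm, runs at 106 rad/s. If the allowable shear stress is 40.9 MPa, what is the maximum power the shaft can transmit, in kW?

J = π(d_o⁴ − d_i⁴)/32 = π(0.0335⁴ − 0.0218⁴)/32 = 1.015×10^-7 m⁴.
T_max = τ_allow·J/r = 4.09×10^7 × 1.015×10^-7 / 0.0168 = 247.8 N·m.
ω = 106 rad/s, so P_max = T_max·ω = 2.626×10^4 W.

26.3 kW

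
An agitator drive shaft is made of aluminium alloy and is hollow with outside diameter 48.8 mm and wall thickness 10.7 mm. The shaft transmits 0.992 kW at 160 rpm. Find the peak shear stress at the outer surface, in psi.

ω = 2π·160/60 = 16.76 rad/s, so T = P/ω = 0.992×10³ / 16.76 = 59.21 N·m.
J = π(d_o⁴ − d_i⁴)/32 = π(0.0488⁴ − 0.0274⁴)/32 = 5.014×10^-7 m⁴.
τ_max = T·r/J = 59.21 × 0.0244 / 5.014×10^-7 = 2.881×10^6 Pa.

418 psi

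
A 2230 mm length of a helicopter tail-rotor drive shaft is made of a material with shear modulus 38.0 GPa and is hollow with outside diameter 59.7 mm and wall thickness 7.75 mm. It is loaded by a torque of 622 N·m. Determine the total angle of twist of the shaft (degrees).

J = π(d_o⁴ − d_i⁴)/32 = π(0.0597⁴ − 0.0442⁴)/32 = 8.724×10^-7 m⁴.
θ = T·L/(G·J) = 622.0 × 2.23 / (38.0×10⁹ × 8.724×10^-7) = 0.04184 rad.

2.40°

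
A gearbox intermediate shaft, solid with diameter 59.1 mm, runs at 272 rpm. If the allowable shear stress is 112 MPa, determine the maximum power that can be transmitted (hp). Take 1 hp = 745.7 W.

J = πd⁴/32 = π(0.0591)⁴/32 = 1.198×10^-6 m⁴.
T_max = τ_allow·J/r = 1.12×10^8 × 1.198×10^-6 / 0.0295 = 4540 N·m.
ω = 2π·272/60 = 28.48 rad/s, so P_max = T_max·ω = 1.293×10^5 W.

173 hp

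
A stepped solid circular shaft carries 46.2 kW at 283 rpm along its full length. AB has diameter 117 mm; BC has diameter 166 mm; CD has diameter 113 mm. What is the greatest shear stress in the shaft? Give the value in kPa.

ω = 2π·283/60 = 29.64 rad/s, so T = P/ω = 46.2×10³ / 29.64 = 1559 N·m.
Under the same torque, τ_max = 16T/(πd³) is largest where d is smallest — segment CD (d = 113 mm).
τ_max = 16·1559/(π·(0.113)³) = 5.503×10^6 Pa.

5500 kPa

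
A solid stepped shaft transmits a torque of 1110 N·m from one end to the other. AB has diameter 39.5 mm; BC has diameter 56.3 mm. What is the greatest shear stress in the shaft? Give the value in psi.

13300 psi

Under the same torque, τ_max = 16T/(πd³) is largest where d is smallest — segment AB (d = 39.5 mm).
τ_max = 16·1110/(π·(0.0395)³) = 9.173×10^7 Pa.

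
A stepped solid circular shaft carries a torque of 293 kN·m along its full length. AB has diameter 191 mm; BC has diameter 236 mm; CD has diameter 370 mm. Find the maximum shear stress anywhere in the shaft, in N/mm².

Under the same torque, τ_max = 16T/(πd³) is largest where d is smallest — segment AB (d = 191 mm).
τ_max = 16·293000/(π·(0.191)³) = 2.142×10^8 Pa.

214 N/mm²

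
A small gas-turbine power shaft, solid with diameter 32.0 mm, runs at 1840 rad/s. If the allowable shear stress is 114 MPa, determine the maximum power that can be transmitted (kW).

J = πd⁴/32 = π(0.0320)⁴/32 = 1.029×10^-7 m⁴.
T_max = τ_allow·J/r = 1.14×10^8 × 1.029×10^-7 / 0.0160 = 733.5 N·m.
ω = 1840 rad/s, so P_max = T_max·ω = 1.350×10^6 W.

1350 kW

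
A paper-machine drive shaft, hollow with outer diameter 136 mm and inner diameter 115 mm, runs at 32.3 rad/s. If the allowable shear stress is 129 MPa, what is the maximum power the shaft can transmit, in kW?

1010 kW

J = π(d_o⁴ − d_i⁴)/32 = π(0.136⁴ − 0.115⁴)/32 = 1.641×10^-5 m⁴.
T_max = τ_allow·J/r = 1.29×10^8 × 1.641×10^-5 / 0.0680 = 31140 N·m.
ω = 32.3 rad/s, so P_max = T_max·ω = 1.006×10^6 W.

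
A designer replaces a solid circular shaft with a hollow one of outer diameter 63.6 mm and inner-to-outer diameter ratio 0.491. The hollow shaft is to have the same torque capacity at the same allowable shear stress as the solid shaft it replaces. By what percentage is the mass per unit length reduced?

Equal τ_max and T ⇒ the solid shaft needs d_s³ = d_o³(1−k⁴), so d_s = 63.6·(1−0.491⁴)^(1/3) = 62.34 mm.
Area ratio A_h/A_s = d_o²(1−k²)/d_s² = (1−k²)/(1−k⁴)^(2/3) = 0.7898.
Mass saving = 1 − 0.7898 = 21.0 %.

21.0 %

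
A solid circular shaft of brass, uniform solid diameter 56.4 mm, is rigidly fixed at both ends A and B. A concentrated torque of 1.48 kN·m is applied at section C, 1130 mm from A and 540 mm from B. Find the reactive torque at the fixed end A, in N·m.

With uniform GJ and both ends fixed, compatibility θ_AC = θ_CB gives T_A·a = T_B·b, together with T_A + T_B = T₀.
T_A = T₀·b/(a+b) = 1480·540/1670 = 478.6 N·m; T_B = 1001 N·m.

479 N·m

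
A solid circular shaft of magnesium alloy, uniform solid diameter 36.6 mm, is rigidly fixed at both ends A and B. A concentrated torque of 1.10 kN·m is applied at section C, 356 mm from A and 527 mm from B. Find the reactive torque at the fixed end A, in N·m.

With uniform GJ and both ends fixed, compatibility θ_AC = θ_CB gives T_A·a = T_B·b, together with T_A + T_B = T₀.
T_A = T₀·b/(a+b) = 1100·527/883.0 = 656.5 N·m; T_B = 443.5 N·m.

657 N·m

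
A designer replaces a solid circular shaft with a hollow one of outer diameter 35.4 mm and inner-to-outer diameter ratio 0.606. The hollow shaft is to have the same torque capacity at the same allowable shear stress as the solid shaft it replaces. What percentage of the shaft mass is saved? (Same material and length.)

Equal τ_max and T ⇒ the solid shaft needs d_s³ = d_o³(1−k⁴), so d_s = 35.4·(1−0.606⁴)^(1/3) = 33.73 mm.
Area ratio A_h/A_s = d_o²(1−k²)/d_s² = (1−k²)/(1−k⁴)^(2/3) = 0.6969.
Mass saving = 1 − 0.6969 = 30.3 %.

30.3 %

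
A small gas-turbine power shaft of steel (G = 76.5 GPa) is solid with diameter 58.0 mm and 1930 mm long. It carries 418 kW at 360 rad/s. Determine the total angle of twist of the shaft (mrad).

26.4 mrad

ω = 360 rad/s, so T = P/ω = 418×10³ / 360.0 = 1161 N·m.
J = πd⁴/32 = π(0.0580)⁴/32 = 1.111×10^-6 m⁴.
θ = T·L/(G·J) = 1161 × 1.93 / (76.5×10⁹ × 1.111×10^-6) = 0.02637 rad.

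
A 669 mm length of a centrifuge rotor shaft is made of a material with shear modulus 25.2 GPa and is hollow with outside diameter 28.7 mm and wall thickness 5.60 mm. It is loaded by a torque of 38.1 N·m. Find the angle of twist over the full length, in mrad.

J = π(d_o⁴ − d_i⁴)/32 = π(0.0287⁴ − 0.0175⁴)/32 = 5.740×10^-8 m⁴.
θ = T·L/(G·J) = 38.10 × 0.669 / (25.2×10⁹ × 5.740×10^-8) = 0.01762 rad.

17.6 mrad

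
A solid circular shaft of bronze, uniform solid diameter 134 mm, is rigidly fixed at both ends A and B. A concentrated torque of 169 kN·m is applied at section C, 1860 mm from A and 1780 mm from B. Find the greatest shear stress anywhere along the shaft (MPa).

With uniform GJ and both ends fixed, compatibility θ_AC = θ_CB gives T_A·a = T_B·b, together with T_A + T_B = T₀.
T_A = T₀·b/(a+b) = 169000·1780/3640 = 82640 N·m; T_B = 86360 N·m.
τ in each portion: τ_AC = 1.75×10^8 Pa, τ_CB = 1.83×10^8 Pa; maximum is in CB.
τ_max = T_CB·r/J = 86360·0.0670/3.17×10^-5 = 1.828×10^8 Pa.

183 MPa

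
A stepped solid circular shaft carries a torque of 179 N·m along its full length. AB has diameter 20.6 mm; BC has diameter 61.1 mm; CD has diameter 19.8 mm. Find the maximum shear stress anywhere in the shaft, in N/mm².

117 N/mm²

Under the same torque, τ_max = 16T/(πd³) is largest where d is smallest — segment CD (d = 19.8 mm).
τ_max = 16·179.0/(π·(0.0198)³) = 1.174×10^8 Pa.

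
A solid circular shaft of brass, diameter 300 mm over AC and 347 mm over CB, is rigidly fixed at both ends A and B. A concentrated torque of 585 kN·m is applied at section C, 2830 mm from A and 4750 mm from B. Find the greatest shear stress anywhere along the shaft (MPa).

53.4 MPa

Compatibility: T_A·a/J_AC = T_B·b/J_CB with T_A + T_B = T₀.
J_AC = 7.95×10^-4 m⁴, J_CB = 1.42×10^-3 m⁴, so T_A = T₀·(J_AC/a)/((J_AC/a)+(J_CB/b)) = 283100 N·m, T_B = 301900 N·m.
τ in each portion: τ_AC = 5.34×10^7 Pa, τ_CB = 3.68×10^7 Pa; maximum is in AC.
τ_max = T_AC·r/J = 283100·0.150/7.95×10^-4 = 5.340×10^7 Pa.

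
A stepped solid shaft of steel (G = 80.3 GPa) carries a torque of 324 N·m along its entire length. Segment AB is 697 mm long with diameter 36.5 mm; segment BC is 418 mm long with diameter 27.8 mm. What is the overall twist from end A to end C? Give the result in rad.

0.0449 rad

J_AB = π(0.0365)⁴/32 = 1.74×10^-7 m⁴; J_BC = π(0.0278)⁴/32 = 5.86×10^-8 m⁴.
θ = (T/G)·Σ L_i/J_i = (324.0/80.3×10⁹)·(0.697/1.74×10^-7 + 0.418/5.86×10^-8) = 0.04490 rad.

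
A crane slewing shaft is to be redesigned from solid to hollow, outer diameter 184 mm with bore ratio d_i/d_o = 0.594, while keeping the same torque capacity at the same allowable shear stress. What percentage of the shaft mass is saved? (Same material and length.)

Equal τ_max and T ⇒ the solid shaft needs d_s³ = d_o³(1−k⁴), so d_s = 184·(1−0.594⁴)^(1/3) = 176.0 mm.
Area ratio A_h/A_s = d_o²(1−k²)/d_s² = (1−k²)/(1−k⁴)^(2/3) = 0.7071.
Mass saving = 1 − 0.7071 = 29.3 %.

29.3 %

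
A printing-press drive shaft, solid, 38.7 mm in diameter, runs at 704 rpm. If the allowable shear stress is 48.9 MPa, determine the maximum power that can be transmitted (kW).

J = πd⁴/32 = π(0.0387)⁴/32 = 2.202×10^-7 m⁴.
T_max = τ_allow·J/r = 4.89×10^7 × 2.202×10^-7 / 0.0194 = 556.5 N·m.
ω = 2π·704/60 = 73.72 rad/s, so P_max = T_max·ω = 4.103×10^4 W.

41.0 kW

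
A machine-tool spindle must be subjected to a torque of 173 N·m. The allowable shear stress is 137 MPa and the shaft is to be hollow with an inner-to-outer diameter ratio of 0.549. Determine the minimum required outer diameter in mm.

19.2 mm

For a hollow shaft with d_i/d_o = 0.549: τ_max = 16T/(π d_o³ (1−k⁴)), so d_o = [16T/(π τ_allow (1−k⁴))]^(1/3) = [16·173.0/(π·1.37×10^8·0.9092)]^(1/3) = 0.01920 m.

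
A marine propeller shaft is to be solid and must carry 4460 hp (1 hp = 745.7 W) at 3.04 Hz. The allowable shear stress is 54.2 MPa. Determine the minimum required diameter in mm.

254 mm

ω = 2π·3.04 = 19.10 rad/s, so T = P/ω = 4460×745.7 / 19.10 = 174100 N·m.
For a solid shaft τ_max = 16T/(πd³), so d = (16T/(π τ_allow))^(1/3) = (16·174100/(π·5.42×10^7))^(1/3) = 0.2539 m.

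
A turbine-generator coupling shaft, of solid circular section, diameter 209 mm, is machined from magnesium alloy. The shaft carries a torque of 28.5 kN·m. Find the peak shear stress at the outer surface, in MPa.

15.9 MPa

J = πd⁴/32 = π(0.209)⁴/32 = 1.873×10^-4 m⁴.
τ_max = T·r/J = 28500 × 0.104 / 1.873×10^-4 = 1.590×10^7 Pa.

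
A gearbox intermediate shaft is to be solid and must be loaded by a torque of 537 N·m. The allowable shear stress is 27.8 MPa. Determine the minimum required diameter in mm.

For a solid shaft τ_max = 16T/(πd³), so d = (16T/(π τ_allow))^(1/3) = (16·537.0/(π·2.78×10^7))^(1/3) = 0.04616 m.

46.2 mm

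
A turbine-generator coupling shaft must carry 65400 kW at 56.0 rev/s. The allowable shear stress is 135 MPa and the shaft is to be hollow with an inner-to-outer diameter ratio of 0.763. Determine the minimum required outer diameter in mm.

220 mm

ω = 2π·56.0 = 351.9 rad/s, so T = P/ω = 65400×10³ / 351.9 = 185900 N·m.
For a hollow shaft with d_i/d_o = 0.763: τ_max = 16T/(π d_o³ (1−k⁴)), so d_o = [16T/(π τ_allow (1−k⁴))]^(1/3) = [16·185900/(π·1.35×10^8·0.6611)]^(1/3) = 0.2197 m.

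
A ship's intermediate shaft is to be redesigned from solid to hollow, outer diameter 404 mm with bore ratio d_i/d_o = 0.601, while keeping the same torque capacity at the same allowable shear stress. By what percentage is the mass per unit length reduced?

29.9 %

Equal τ_max and T ⇒ the solid shaft needs d_s³ = d_o³(1−k⁴), so d_s = 404·(1−0.601⁴)^(1/3) = 385.6 mm.
Area ratio A_h/A_s = d_o²(1−k²)/d_s² = (1−k²)/(1−k⁴)^(2/3) = 0.7012.
Mass saving = 1 − 0.7012 = 29.9 %.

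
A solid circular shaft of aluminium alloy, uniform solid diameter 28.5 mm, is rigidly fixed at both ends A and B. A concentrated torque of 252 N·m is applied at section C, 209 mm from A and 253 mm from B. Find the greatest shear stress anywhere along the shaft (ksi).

With uniform GJ and both ends fixed, compatibility θ_AC = θ_CB gives T_A·a = T_B·b, together with T_A + T_B = T₀.
T_A = T₀·b/(a+b) = 252.0·253/462.0 = 138.0 N·m; T_B = 114.0 N·m.
τ in each portion: τ_AC = 3.04×10^7 Pa, τ_CB = 2.51×10^7 Pa; maximum is in AC.
τ_max = T_AC·r/J = 138.0·0.0143/6.48×10^-8 = 3.036×10^7 Pa.

4.40 ksi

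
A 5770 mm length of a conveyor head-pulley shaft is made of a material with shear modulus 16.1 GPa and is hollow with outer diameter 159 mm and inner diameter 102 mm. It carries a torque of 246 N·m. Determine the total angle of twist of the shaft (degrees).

J = π(d_o⁴ − d_i⁴)/32 = π(0.159⁴ − 0.102⁴)/32 = 5.212×10^-5 m⁴.
θ = T·L/(G·J) = 246.0 × 5.77 / (16.1×10⁹ × 5.212×10^-5) = 1.692×10^-3 rad.

0.0969°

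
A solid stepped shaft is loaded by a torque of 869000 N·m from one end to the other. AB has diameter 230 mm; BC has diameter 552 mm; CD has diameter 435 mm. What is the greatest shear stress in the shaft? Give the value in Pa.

Under the same torque, τ_max = 16T/(πd³) is largest where d is smallest — segment AB (d = 230 mm).
τ_max = 16·869000/(π·(0.230)³) = 3.638×10^8 Pa.

3.64e8 Pa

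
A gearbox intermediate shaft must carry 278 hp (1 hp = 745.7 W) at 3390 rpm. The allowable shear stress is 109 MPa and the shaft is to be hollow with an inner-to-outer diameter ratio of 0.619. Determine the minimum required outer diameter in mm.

ω = 2π·3390/60 = 355.0 rad/s, so T = P/ω = 278×745.7 / 355.0 = 584.0 N·m.
For a hollow shaft with d_i/d_o = 0.619: τ_max = 16T/(π d_o³ (1−k⁴)), so d_o = [16T/(π τ_allow (1−k⁴))]^(1/3) = [16·584.0/(π·1.09×10^8·0.8532)]^(1/3) = 0.03174 m.

31.7 mm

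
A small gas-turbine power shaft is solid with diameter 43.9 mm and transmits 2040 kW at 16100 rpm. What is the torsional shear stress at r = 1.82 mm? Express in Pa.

ω = 2π·16100/60 = 1686 rad/s, so T = P/ω = 2040×10³ / 1686 = 1210 N·m.
J = πd⁴/32 = π(0.0439)⁴/32 = 3.646×10^-7 m⁴.
Shear stress varies linearly with radius: τ = T·r/J = 1210 × 0.00182 / 3.646×10^-7 = 6.039×10^6 Pa.

6.04e6 Pa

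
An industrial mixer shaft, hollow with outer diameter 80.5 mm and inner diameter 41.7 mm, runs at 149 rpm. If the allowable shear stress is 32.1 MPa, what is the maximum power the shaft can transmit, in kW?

47.6 kW

J = π(d_o⁴ − d_i⁴)/32 = π(0.0805⁴ − 0.0417⁴)/32 = 3.826×10^-6 m⁴.
T_max = τ_allow·J/r = 3.21×10^7 × 3.826×10^-6 / 0.0403 = 3051 N·m.
ω = 2π·149/60 = 15.60 rad/s, so P_max = T_max·ω = 4.761×10^4 W.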